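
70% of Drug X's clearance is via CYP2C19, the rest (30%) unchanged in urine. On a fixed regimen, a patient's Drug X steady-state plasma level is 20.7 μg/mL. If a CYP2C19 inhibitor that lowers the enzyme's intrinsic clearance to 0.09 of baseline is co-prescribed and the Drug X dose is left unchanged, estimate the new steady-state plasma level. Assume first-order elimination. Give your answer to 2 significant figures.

CYP2C19: 0.7 × 0.09 = 0.063
Other: 0.3 (unchanged)
CL_new/CL_old = 0.063 + 0.3 = 0.363.
With dosing unchanged, steady-state plasma level scales as 1/CL: 20.7 / 0.363 = 57 μg/mL.

57 μg/mL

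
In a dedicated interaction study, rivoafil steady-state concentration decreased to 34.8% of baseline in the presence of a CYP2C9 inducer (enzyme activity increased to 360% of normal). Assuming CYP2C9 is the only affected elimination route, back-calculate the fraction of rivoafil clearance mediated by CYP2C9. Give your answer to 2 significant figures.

0.72

Let fm be the CYP2C9 fraction. New clearance relative to baseline = fm × 3.6 + (1 − fm).
Steady-state concentration ratio = 1 / (new CL fraction), so new CL fraction = 1 / 0.348 = 2.874.
fm × 3.6 + 1 − fm = 2.874  ⇒  fm × (3.6 − 1) = 1.874  ⇒  fm = 0.72.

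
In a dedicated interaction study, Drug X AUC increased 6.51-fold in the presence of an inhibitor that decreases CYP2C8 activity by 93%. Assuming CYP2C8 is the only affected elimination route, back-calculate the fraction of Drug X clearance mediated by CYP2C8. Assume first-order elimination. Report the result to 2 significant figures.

0.91

Call the CYP2C8 fraction fm. After the interaction, CL_new/CL_old = fm × 0.07 + (1 − fm).
AUC ratio = 1 / (new CL fraction), so new CL fraction = 1 / 6.51 = 0.1536.
fm × 0.07 + 1 − fm = 0.1536  ⇒  fm × (0.07 − 1) = −0.8464  ⇒  fm = 0.91.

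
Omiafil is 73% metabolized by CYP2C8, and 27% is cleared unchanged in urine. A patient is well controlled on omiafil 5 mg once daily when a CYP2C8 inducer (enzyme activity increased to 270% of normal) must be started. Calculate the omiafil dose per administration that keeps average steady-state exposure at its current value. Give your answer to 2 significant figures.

11 mg

CYP2C8: 0.73 × 2.7 = 1.971
Other: 0.27 (unchanged)
New clearance relative to baseline: 1.971 + 0.27 = 2.241.
Css,avg = (dose rate)/CL, so holding Css fixed requires dose ∝ CL: 5 × 2.241 = 11 mg.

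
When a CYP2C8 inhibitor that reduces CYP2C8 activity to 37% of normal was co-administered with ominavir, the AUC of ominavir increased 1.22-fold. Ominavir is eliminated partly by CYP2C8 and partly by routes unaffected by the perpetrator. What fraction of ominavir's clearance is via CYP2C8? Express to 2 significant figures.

0.29

Call the CYP2C8 fraction fm. After the interaction, CL_new/CL_old = fm × 0.37 + (1 − fm).
AUC ratio = 1 / (new CL fraction), so new CL fraction = 1 / 1.22 = 0.8197.
fm × 0.37 + 1 − fm = 0.8197  ⇒  fm × (0.37 − 1) = −0.1803  ⇒  fm = 0.29.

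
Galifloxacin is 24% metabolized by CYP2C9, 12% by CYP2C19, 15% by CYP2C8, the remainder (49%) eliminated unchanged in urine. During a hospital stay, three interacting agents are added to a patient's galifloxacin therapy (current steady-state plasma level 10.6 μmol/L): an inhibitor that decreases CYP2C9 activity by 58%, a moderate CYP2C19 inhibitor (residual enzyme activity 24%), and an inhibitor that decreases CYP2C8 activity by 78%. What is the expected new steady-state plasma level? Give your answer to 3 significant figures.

CYP2C9: 0.24 × 0.42 = 0.1008
CYP2C19: 0.12 × 0.24 = 0.0288
CYP2C8: 0.15 × 0.22 = 0.033
Other: 0.49 (unchanged)
New clearance relative to baseline: 0.1008 + 0.0288 + 0.033 + 0.49 = 0.6526.
Steady-state plasma level ∝ 1/CL: new value = 10.6 / 0.6526 = 16.2 μmol/L.

16.2 μmol/L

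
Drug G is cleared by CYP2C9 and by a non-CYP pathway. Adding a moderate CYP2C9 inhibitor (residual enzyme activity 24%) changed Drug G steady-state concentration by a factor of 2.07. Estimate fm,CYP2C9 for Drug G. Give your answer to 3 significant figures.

CL'/CL = 1 / 2.07 = 0.4831
0.24·fm + (1 − fm) = 0.4831
fm = (0.4831 − 1) / (0.24 − 1) = 0.680

0.680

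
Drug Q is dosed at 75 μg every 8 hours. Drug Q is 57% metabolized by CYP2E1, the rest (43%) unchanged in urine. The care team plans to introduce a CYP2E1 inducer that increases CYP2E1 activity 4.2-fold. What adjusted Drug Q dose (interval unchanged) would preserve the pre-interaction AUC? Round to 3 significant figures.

The CYP2E1 pathway (57% of clearance) rises to 4.2× activity: 0.57 × 4.2 = 2.394.
The remaining 43% of clearance is unaffected.
Relative clearance = 2.394 + 0.43 = 2.824.
Css,avg = (dose rate)/CL, so holding Css fixed requires dose ∝ CL: 75 × 2.824 = 212 μg.

212 μg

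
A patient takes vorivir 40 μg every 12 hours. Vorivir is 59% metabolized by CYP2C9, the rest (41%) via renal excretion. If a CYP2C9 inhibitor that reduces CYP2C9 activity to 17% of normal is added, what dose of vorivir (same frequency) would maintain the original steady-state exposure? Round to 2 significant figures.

The CYP2C9 pathway (59% of clearance) is reduced to 0.17× activity: 0.59 × 0.17 = 0.1003.
Non-CYP routes (41%) are unchanged.
New clearance relative to baseline: 0.1003 + 0.41 = 0.5103.
Exposure is unchanged when dose changes in proportion to clearance. New dose = 40 μg × 0.5103 = 20 μg.

20 μg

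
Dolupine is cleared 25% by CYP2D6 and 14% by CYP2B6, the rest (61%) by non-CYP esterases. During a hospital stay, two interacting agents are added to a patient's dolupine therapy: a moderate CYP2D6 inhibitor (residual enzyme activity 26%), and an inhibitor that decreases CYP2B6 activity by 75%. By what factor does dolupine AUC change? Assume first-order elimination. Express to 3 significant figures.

1.41

CYP2D6: 0.25 × 0.26 = 0.065
CYP2B6: 0.14 × 0.25 = 0.035
Other: 0.61 (unchanged)
New clearance relative to baseline: 0.065 + 0.035 + 0.61 = 0.71.
Because AUC varies inversely with clearance, the combined effect is 1 / 0.71 = 1.41.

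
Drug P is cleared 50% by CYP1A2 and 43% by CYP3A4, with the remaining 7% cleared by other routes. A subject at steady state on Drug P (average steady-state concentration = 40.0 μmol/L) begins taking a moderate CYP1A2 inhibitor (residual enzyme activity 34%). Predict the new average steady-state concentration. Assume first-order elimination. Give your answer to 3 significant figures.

CYP1A2: 0.5 × 0.34 = 0.17
CYP3A4: 0.43 (unchanged)
Other: 0.07 (unchanged)
New clearance relative to baseline: 0.17 + 0.43 + 0.07 = 0.67.
Average steady-state concentration ∝ 1/CL, so new value = 40.0 / 0.67 = 59.7 μmol/L.

59.7 μmol/L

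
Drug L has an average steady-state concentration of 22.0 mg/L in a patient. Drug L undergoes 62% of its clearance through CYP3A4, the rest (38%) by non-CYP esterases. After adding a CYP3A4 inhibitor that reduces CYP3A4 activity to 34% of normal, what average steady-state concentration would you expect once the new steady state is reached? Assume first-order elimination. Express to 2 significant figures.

The CYP3A4 pathway (62% of clearance) is reduced to 0.34× activity: 0.62 × 0.34 = 0.2108.
The remaining 38% of clearance is unaffected.
CL_new/CL_old = 0.2108 + 0.38 = 0.5908.
New average steady-state concentration = baseline ÷ relative clearance = 22.0 / 0.5908 = 37 mg/L.

37 mg/L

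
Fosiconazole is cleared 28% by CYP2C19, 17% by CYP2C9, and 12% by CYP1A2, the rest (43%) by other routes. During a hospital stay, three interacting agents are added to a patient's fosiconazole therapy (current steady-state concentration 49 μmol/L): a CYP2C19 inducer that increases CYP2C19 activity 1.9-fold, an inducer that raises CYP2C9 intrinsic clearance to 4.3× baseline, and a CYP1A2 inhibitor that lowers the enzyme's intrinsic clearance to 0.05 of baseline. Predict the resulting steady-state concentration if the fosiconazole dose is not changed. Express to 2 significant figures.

29 μmol/L

The CYP2C19 pathway (28% of clearance) rises to 1.9× activity: 0.28 × 1.9 = 0.532.
The CYP2C9 pathway (17% of clearance) increases to 4.3× activity: 0.17 × 4.3 = 0.731.
The CYP1A2 pathway (12% of clearance) falls to 0.05× activity: 0.12 × 0.05 = 0.006.
Non-CYP routes (43%) are unchanged.
Relative clearance = 0.532 + 0.731 + 0.006 + 0.43 = 1.699.
New steady-state concentration = 49 / 1.699 = 29 μmol/L (concentration scales inversely with clearance).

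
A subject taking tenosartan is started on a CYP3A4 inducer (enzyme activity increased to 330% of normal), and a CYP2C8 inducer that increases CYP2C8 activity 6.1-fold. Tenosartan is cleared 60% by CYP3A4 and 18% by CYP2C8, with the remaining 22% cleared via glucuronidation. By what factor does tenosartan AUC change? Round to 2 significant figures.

0.30

CYP3A4: 0.6 × 3.3 = 1.98
CYP2C8: 0.18 × 6.1 = 1.098
Other: 0.22 (unchanged)
CL_new/CL_old = 1.98 + 1.098 + 0.22 = 3.298.
AUC ∝ 1/CL: fold-change = 1 / 3.298 = 0.30.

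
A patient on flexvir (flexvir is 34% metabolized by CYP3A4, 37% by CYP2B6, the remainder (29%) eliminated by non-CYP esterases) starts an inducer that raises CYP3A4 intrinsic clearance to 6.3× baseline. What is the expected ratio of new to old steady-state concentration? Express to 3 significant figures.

0.357

The CYP3A4 pathway (34% of clearance) rises to 6.3× activity: 0.34 × 6.3 = 2.142.
CYP2B6 (37%) and the residual 29% are unaffected.
CL_new/CL_old = 2.142 + 0.37 + 0.29 = 2.802.
Steady-state concentration ratio = CL_old/CL_new = 1 / 2.802 = 0.357.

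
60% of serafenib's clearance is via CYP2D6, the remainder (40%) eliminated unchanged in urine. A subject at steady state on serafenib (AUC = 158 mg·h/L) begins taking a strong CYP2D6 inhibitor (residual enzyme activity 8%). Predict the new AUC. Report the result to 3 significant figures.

353 mg·h/L

CYP2D6: 0.6 × 0.08 = 0.048
Other: 0.4 (unchanged)
CL_new/CL_old = 0.048 + 0.4 = 0.448.
AUC ∝ 1/CL, so new value = 158 / 0.448 = 353 mg·h/L.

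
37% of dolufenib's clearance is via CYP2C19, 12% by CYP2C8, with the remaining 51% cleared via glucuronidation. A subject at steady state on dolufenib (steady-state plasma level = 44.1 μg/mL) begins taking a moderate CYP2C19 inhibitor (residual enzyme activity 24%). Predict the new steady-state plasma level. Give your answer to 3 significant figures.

CYP2C19: 0.37 × 0.24 = 0.0888
CYP2C8: 0.12 (unchanged)
Other: 0.51 (unchanged)
New clearance relative to baseline: 0.0888 + 0.12 + 0.51 = 0.7188.
With dosing unchanged, steady-state plasma level scales as 1/CL: 44.1 / 0.7188 = 61.4 μg/mL.

61.4 μg/mL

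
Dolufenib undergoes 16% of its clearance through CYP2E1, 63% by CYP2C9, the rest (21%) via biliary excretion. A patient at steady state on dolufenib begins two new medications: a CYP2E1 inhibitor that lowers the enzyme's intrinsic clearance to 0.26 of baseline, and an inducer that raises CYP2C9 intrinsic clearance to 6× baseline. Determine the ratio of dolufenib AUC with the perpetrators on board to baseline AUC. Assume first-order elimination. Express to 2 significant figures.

0.25

CYP2E1: 0.16 × 0.26 = 0.0416
CYP2C9: 0.63 × 6 = 3.78
Other: 0.21 (unchanged)
CL_new/CL_old = 0.0416 + 3.78 + 0.21 = 4.0316.
AUC ∝ 1/CL: fold-change = 1 / 4.0316 = 0.25.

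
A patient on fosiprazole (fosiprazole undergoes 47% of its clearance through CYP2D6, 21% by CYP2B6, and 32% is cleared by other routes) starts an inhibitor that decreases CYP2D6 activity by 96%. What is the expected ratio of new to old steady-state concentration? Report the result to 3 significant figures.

1.82

CYP2D6: 0.47 × 0.04 = 0.0188
CYP2B6: 0.21 (unchanged)
Other: 0.32 (unchanged)
CL_new/CL_old = 0.0188 + 0.21 + 0.32 = 0.5488.
Since steady-state concentration ∝ 1/CL, the ratio is 1 / 0.5488 = 1.82.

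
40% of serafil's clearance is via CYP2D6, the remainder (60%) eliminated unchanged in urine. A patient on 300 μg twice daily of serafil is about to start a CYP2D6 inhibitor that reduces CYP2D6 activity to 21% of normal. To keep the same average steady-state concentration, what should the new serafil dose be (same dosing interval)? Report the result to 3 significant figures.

205 μg

The CYP2D6 pathway (40% of clearance) falls to 0.21× activity: 0.4 × 0.21 = 0.084.
The remaining 60% of clearance is unaffected.
CL_new/CL_old = 0.084 + 0.6 = 0.684.
To maintain the same steady-state level, dose must scale with clearance: new dose = 300 × 0.684 = 205 μg.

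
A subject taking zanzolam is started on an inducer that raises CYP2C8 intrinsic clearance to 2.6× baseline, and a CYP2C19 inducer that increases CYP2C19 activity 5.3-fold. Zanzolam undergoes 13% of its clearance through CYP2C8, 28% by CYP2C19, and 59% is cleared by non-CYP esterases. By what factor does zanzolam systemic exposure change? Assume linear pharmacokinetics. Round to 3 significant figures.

0.415

CYP2C8: 0.13 × 2.6 = 0.338
CYP2C19: 0.28 × 5.3 = 1.484
Other: 0.59 (unchanged)
New clearance relative to baseline: 0.338 + 1.484 + 0.59 = 2.412.
Because systemic exposure varies inversely with clearance, the combined effect is 1 / 2.412 = 0.415.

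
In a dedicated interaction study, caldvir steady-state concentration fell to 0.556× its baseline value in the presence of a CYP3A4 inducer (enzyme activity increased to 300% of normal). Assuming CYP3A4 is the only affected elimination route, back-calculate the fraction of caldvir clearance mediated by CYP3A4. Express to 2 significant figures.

Let x = fm,CYP3A4. Because steady-state concentration ∝ 1/CL, relative clearance rose to 1/0.556 = 1.799.
Only the CYP3A4 route changed, so 1.799 = x·3 + (1 − x), giving x = 0.40.

0.40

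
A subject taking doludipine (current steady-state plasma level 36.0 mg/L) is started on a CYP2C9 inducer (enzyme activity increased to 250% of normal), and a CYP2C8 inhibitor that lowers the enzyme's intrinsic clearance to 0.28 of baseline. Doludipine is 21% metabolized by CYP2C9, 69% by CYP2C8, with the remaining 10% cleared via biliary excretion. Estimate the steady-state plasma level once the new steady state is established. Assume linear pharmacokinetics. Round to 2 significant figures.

The CYP2C9 pathway (21% of clearance) rises to 2.5× activity: 0.21 × 2.5 = 0.525.
The CYP2C8 pathway (69% of clearance) falls to 0.28× activity: 0.69 × 0.28 = 0.1932.
The remaining 10% of clearance is unaffected.
Relative clearance = 0.525 + 0.1932 + 0.1 = 0.8182.
Dividing the baseline by the relative clearance: 36.0 / 0.8182 = 44 mg/L.

44 mg/L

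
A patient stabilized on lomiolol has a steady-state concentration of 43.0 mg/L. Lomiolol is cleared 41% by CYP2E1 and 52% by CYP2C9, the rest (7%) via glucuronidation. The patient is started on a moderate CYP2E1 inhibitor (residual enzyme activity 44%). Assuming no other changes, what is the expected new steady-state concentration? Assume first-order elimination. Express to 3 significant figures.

The CYP2E1 pathway (41% of clearance) falls to 0.44× activity: 0.41 × 0.44 = 0.1804.
CYP2C9 (52%) and the residual 7% are unaffected.
Relative clearance = 0.1804 + 0.52 + 0.07 = 0.7704.
New steady-state concentration = baseline ÷ relative clearance = 43.0 / 0.7704 = 55.8 mg/L.

55.8 mg/L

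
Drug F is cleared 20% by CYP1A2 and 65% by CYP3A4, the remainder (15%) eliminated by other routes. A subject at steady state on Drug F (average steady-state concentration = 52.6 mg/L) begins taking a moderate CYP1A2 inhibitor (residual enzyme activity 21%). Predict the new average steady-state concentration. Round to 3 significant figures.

The CYP1A2 pathway (20% of clearance) drops to 0.21× activity: 0.2 × 0.21 = 0.042.
CYP3A4 (65%) and the residual 15% are unaffected.
New clearance relative to baseline: 0.042 + 0.65 + 0.15 = 0.842.
With dosing unchanged, average steady-state concentration scales as 1/CL: 52.6 / 0.842 = 62.5 mg/L.

62.5 mg/L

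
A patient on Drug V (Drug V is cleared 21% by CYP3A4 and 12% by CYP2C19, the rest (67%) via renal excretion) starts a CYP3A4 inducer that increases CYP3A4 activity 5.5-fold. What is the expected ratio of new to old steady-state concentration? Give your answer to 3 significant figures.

CYP3A4: 0.21 × 5.5 = 1.155
CYP2C19: 0.12 (unchanged)
Other: 0.67 (unchanged)
New clearance relative to baseline: 1.155 + 0.12 + 0.67 = 1.945.
Since steady-state concentration ∝ 1/CL, the ratio is 1 / 1.945 = 0.514.

0.514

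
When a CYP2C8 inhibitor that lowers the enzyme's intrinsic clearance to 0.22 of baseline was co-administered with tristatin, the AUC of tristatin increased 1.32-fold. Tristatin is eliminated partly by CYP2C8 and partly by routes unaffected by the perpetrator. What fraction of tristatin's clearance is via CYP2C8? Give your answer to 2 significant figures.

0.31

Let x = fm,CYP2C8. Because AUC ∝ 1/CL, relative clearance fell to 1/1.32 = 0.7576.
Setting x·0.22 + (1 − x) = 0.7576 and solving: x = (0.7576 − 1)/(0.22 − 1) = 0.31.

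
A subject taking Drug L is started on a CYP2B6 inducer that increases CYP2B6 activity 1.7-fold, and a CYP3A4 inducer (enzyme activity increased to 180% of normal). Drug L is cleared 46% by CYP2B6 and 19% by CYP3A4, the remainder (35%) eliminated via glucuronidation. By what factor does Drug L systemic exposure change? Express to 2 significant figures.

CYP2B6: 0.46 × 1.7 = 0.782
CYP3A4: 0.19 × 1.8 = 0.342
Other: 0.35 (unchanged)
Relative clearance = 0.782 + 0.342 + 0.35 = 1.474.
Systemic exposure ∝ 1/CL: fold-change = 1 / 1.474 = 0.68.

0.68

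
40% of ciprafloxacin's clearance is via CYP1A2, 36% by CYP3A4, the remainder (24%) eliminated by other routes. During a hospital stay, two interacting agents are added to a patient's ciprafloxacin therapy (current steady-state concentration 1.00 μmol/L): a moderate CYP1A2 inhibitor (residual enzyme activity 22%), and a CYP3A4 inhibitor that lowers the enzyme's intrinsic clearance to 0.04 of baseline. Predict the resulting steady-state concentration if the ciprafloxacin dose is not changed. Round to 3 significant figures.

CYP1A2: 0.4 × 0.22 = 0.088
CYP3A4: 0.36 × 0.04 = 0.0144
Other: 0.24 (unchanged)
New clearance relative to baseline: 0.088 + 0.0144 + 0.24 = 0.3424.
New steady-state concentration = 1.00 / 0.3424 = 2.92 μmol/L (concentration scales inversely with clearance).

2.92 μmol/L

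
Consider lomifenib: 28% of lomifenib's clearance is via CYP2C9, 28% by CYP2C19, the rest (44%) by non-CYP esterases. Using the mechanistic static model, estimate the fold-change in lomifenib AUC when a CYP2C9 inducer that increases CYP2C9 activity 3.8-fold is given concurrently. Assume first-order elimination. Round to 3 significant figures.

0.561

CYP2C9: 0.28 × 3.8 = 1.064
CYP2C19: 0.28 (unchanged)
Other: 0.44 (unchanged)
CL_new/CL_old = 1.064 + 0.28 + 0.44 = 1.784.
AUC ratio = CL_old/CL_new = 1 / 1.784 = 0.561.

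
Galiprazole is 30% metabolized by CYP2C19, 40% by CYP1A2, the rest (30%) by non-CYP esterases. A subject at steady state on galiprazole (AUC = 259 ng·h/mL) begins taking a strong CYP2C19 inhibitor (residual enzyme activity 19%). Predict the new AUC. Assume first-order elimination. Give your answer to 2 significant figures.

3.4 × 10² ng·h/mL

CYP2C19: 0.3 × 0.19 = 0.057
CYP1A2: 0.4 (unchanged)
Other: 0.3 (unchanged)
Relative clearance = 0.057 + 0.4 + 0.3 = 0.757.
New AUC = baseline ÷ relative clearance = 259 / 0.757 = 3.4 × 10² ng·h/mL.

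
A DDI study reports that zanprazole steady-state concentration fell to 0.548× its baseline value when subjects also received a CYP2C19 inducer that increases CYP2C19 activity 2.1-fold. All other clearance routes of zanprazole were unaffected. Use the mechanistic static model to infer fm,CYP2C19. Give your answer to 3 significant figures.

CL'/CL = 1 / 0.548 = 1.825
2.1·fm + (1 − fm) = 1.825
fm = (1.825 − 1) / (2.1 − 1) = 0.750

0.750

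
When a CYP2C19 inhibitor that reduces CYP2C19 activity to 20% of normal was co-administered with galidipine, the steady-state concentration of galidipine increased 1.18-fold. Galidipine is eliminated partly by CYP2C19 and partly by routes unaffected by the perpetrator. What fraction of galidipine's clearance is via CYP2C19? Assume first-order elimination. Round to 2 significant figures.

0.19

CL'/CL = 1 / 1.18 = 0.8475
0.2·fm + (1 − fm) = 0.8475
fm = (0.8475 − 1) / (0.2 − 1) = 0.19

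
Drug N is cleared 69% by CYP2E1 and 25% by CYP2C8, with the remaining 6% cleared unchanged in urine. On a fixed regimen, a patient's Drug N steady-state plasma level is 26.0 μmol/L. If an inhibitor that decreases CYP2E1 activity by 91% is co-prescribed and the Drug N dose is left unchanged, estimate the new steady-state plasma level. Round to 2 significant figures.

70 μmol/L

CYP2E1: 0.69 × 0.09 = 0.0621
CYP2C8: 0.25 (unchanged)
Other: 0.06 (unchanged)
CL_new/CL_old = 0.0621 + 0.25 + 0.06 = 0.3721.
Steady-state plasma level ∝ 1/CL, so new value = 26.0 / 0.3721 = 70 μmol/L.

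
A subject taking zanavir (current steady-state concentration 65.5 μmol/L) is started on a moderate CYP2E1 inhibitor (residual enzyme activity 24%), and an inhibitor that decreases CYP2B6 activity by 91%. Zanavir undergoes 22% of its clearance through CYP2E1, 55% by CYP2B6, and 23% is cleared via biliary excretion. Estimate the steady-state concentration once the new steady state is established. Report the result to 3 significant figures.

The CYP2E1 pathway (22% of clearance) is reduced to 0.24× activity: 0.22 × 0.24 = 0.0528.
The CYP2B6 pathway (55% of clearance) falls to 0.09× activity: 0.55 × 0.09 = 0.0495.
The remaining 23% of clearance is unaffected.
New clearance relative to baseline: 0.0528 + 0.0495 + 0.23 = 0.3323.
New steady-state concentration = 65.5 / 0.3323 = 197 μmol/L (concentration scales inversely with clearance).

197 μmol/L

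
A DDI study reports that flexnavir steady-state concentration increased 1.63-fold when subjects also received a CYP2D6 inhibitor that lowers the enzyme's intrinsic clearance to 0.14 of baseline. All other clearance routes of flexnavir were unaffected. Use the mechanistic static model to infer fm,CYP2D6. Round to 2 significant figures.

0.45

Let fm be the CYP2D6 fraction. New clearance relative to baseline = fm × 0.14 + (1 − fm).
Steady-state concentration ratio = 1 / (new CL fraction), so new CL fraction = 1 / 1.63 = 0.6135.
fm × 0.14 + 1 − fm = 0.6135  ⇒  fm × (0.14 − 1) = −0.3865  ⇒  fm = 0.45.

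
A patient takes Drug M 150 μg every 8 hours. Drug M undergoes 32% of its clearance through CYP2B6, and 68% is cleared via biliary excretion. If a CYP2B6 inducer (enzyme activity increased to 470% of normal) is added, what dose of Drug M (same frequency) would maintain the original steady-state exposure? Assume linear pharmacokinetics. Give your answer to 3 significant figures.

The CYP2B6 pathway (32% of clearance) increases to 4.7× activity: 0.32 × 4.7 = 1.504.
The remaining 68% of clearance is unaffected.
CL_new/CL_old = 1.504 + 0.68 = 2.184.
To maintain the same steady-state level, dose must scale with clearance: new dose = 150 × 2.184 = 328 μg.

328 μg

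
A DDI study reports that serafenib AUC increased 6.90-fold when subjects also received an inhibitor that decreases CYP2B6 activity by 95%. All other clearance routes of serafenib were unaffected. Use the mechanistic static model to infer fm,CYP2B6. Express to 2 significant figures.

CL'/CL = 1 / 6.90 = 0.1449
0.05·fm + (1 − fm) = 0.1449
fm = (0.1449 − 1) / (0.05 − 1) = 0.90

0.90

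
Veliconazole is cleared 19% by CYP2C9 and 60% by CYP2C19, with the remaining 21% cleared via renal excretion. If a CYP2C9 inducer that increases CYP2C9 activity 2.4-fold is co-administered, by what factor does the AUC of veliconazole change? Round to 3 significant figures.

0.790

The CYP2C9 pathway (19% of clearance) increases to 2.4× activity: 0.19 × 2.4 = 0.456.
CYP2C19 (60%) and the residual 21% are unaffected.
CL_new/CL_old = 0.456 + 0.6 + 0.21 = 1.266.
AUC ratio = CL_old/CL_new = 1 / 1.266 = 0.790.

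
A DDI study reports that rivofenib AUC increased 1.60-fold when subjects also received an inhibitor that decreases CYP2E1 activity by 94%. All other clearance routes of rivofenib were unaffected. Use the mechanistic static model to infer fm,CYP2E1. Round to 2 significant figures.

0.40

CL'/CL = 1 / 1.60 = 0.625
0.06·fm + (1 − fm) = 0.625
fm = (0.625 − 1) / (0.06 − 1) = 0.40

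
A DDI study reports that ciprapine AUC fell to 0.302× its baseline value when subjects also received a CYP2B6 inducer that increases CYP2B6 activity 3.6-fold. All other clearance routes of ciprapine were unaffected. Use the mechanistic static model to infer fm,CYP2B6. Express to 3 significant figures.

CL'/CL = 1 / 0.302 = 3.311
3.6·fm + (1 − fm) = 3.311
fm = (3.311 − 1) / (3.6 − 1) = 0.889

0.889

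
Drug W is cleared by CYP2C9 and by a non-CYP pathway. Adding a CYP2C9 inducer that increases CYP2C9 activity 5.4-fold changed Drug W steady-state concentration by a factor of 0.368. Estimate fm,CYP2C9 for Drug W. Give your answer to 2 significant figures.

0.39

Call the CYP2C9 fraction fm. After the interaction, CL_new/CL_old = fm × 5.4 + (1 − fm).
Steady-state concentration ratio = 1 / (new CL fraction), so new CL fraction = 1 / 0.368 = 2.717.
fm × 5.4 + 1 − fm = 2.717  ⇒  fm × (5.4 − 1) = 1.717  ⇒  fm = 0.39.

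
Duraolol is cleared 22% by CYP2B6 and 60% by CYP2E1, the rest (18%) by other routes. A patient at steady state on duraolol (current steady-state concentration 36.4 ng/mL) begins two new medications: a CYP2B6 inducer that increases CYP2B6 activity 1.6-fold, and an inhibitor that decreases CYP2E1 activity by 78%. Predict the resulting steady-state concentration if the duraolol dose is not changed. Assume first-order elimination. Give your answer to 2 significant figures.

CYP2B6: 0.22 × 1.6 = 0.352
CYP2E1: 0.6 × 0.22 = 0.132
Other: 0.18 (unchanged)
New clearance relative to baseline: 0.352 + 0.132 + 0.18 = 0.664.
Dividing the baseline by the relative clearance: 36.4 / 0.664 = 55 ng/mL.

55 ng/mL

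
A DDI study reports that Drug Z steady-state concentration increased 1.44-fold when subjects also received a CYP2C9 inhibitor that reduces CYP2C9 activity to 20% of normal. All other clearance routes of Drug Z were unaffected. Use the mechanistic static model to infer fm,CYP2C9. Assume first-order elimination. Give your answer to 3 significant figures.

0.382

Let fm be the CYP2C9 fraction. New clearance relative to baseline = fm × 0.2 + (1 − fm).
Steady-state concentration ratio = 1 / (new CL fraction), so new CL fraction = 1 / 1.44 = 0.6944.
fm × 0.2 + 1 − fm = 0.6944  ⇒  fm × (0.2 − 1) = −0.3056  ⇒  fm = 0.382.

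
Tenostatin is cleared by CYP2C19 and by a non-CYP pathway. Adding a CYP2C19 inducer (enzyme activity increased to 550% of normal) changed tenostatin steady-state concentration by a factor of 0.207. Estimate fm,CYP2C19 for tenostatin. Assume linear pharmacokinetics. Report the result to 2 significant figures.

CL'/CL = 1 / 0.207 = 4.831
5.5·fm + (1 − fm) = 4.831
fm = (4.831 − 1) / (5.5 − 1) = 0.85

0.85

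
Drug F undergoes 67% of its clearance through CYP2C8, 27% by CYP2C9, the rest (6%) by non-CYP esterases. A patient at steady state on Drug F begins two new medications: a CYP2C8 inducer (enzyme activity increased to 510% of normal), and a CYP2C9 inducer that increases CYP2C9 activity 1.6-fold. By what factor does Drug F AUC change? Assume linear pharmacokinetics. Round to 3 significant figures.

The CYP2C8 pathway (67% of clearance) rises to 5.1× activity: 0.67 × 5.1 = 3.417.
The CYP2C9 pathway (27% of clearance) increases to 1.6× activity: 0.27 × 1.6 = 0.432.
The remaining 6% of clearance is unaffected.
Relative clearance = 3.417 + 0.432 + 0.06 = 3.909.
Net AUC ratio = 1 / 3.909 = 0.256.

0.256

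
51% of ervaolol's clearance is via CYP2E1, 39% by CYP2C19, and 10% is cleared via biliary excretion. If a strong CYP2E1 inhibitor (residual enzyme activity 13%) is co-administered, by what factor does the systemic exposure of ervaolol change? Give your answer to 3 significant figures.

CYP2E1: 0.51 × 0.13 = 0.0663
CYP2C19: 0.39 (unchanged)
Other: 0.1 (unchanged)
New clearance relative to baseline: 0.0663 + 0.39 + 0.1 = 0.5563.
Since systemic exposure ∝ 1/CL, the ratio is 1 / 0.5563 = 1.80.

1.80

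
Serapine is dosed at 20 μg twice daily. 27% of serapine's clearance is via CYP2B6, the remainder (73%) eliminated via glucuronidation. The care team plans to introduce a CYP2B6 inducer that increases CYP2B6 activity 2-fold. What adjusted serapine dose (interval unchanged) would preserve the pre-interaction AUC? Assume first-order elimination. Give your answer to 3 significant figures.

25.4 μg

CYP2B6: 0.27 × 2 = 0.54
Other: 0.73 (unchanged)
Relative clearance = 0.54 + 0.73 = 1.27.
To maintain the same steady-state level, dose must scale with clearance: new dose = 20 × 1.27 = 25.4 μg.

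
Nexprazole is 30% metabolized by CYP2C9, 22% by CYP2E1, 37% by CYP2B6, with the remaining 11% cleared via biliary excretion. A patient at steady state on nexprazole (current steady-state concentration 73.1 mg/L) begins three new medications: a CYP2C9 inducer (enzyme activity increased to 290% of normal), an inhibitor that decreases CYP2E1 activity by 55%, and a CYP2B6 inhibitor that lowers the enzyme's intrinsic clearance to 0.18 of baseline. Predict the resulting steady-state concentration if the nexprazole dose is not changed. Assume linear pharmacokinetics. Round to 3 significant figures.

CYP2C9: 0.3 × 2.9 = 0.87
CYP2E1: 0.22 × 0.45 = 0.099
CYP2B6: 0.37 × 0.18 = 0.0666
Other: 0.11 (unchanged)
New clearance relative to baseline: 0.87 + 0.099 + 0.0666 + 0.11 = 1.1456.
New steady-state concentration = 73.1 / 1.1456 = 63.8 mg/L (concentration scales inversely with clearance).

63.8 mg/L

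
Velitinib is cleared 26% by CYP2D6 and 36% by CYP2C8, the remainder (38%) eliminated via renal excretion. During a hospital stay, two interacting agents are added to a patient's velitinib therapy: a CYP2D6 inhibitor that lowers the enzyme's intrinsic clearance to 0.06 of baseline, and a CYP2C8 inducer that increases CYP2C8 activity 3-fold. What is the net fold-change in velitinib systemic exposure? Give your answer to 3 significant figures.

CYP2D6: 0.26 × 0.06 = 0.0156
CYP2C8: 0.36 × 3 = 1.08
Other: 0.38 (unchanged)
CL_new/CL_old = 0.0156 + 1.08 + 0.38 = 1.4756.
Because systemic exposure varies inversely with clearance, the combined effect is 1 / 1.4756 = 0.678.

0.678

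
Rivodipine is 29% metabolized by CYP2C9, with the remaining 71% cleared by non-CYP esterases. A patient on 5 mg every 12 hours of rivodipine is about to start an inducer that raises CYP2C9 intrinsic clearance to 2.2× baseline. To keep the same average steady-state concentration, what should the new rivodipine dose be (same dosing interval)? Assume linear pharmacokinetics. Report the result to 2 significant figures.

6.7 mg

The CYP2C9 pathway (29% of clearance) rises to 2.2× activity: 0.29 × 2.2 = 0.638.
Non-CYP routes (71%) are unchanged.
New clearance relative to baseline: 0.638 + 0.71 = 1.348.
Css,avg = (dose rate)/CL, so holding Css fixed requires dose ∝ CL: 5 × 1.348 = 6.7 mg.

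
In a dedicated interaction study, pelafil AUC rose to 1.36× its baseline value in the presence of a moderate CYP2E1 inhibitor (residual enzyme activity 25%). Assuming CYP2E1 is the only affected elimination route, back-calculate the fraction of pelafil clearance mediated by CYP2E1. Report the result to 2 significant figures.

0.35

Call the CYP2E1 fraction fm. After the interaction, CL_new/CL_old = fm × 0.25 + (1 − fm).
AUC ratio = 1 / (new CL fraction), so new CL fraction = 1 / 1.36 = 0.7353.
fm × 0.25 + 1 − fm = 0.7353  ⇒  fm × (0.25 − 1) = −0.2647  ⇒  fm = 0.35.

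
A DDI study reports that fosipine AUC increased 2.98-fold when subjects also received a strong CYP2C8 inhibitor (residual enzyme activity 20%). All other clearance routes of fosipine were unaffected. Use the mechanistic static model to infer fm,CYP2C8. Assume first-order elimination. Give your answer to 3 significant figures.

Let fm be the CYP2C8 fraction. New clearance relative to baseline = fm × 0.2 + (1 − fm).
AUC ratio = 1 / (new CL fraction), so new CL fraction = 1 / 2.98 = 0.3356.
fm × 0.2 + 1 − fm = 0.3356  ⇒  fm × (0.2 − 1) = −0.6644  ⇒  fm = 0.831.

0.831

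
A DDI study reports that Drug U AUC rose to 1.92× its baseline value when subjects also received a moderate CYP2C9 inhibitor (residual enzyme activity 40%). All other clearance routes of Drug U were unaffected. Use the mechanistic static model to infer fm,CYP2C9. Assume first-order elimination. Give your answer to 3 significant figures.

0.799

Call the CYP2C9 fraction fm. After the interaction, CL_new/CL_old = fm × 0.4 + (1 − fm).
AUC ratio = 1 / (new CL fraction), so new CL fraction = 1 / 1.92 = 0.5208.
fm × 0.4 + 1 − fm = 0.5208  ⇒  fm × (0.4 − 1) = −0.4792  ⇒  fm = 0.799.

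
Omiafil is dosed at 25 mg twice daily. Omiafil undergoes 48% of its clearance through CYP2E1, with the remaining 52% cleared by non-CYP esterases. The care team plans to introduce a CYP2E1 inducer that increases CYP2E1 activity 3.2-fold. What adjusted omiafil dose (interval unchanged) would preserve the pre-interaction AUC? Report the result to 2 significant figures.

CYP2E1: 0.48 × 3.2 = 1.536
Other: 0.52 (unchanged)
CL_new/CL_old = 1.536 + 0.52 = 2.056.
Css,avg = (dose rate)/CL, so holding Css fixed requires dose ∝ CL: 25 × 2.056 = 51 mg.

51 mg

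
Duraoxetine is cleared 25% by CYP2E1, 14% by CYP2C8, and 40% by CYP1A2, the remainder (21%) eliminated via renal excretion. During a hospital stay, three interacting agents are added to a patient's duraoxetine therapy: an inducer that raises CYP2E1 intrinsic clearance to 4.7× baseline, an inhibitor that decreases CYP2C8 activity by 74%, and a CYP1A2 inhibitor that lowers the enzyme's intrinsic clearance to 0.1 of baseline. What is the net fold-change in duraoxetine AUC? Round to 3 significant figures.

The CYP2E1 pathway (25% of clearance) increases to 4.7× activity: 0.25 × 4.7 = 1.175.
The CYP2C8 pathway (14% of clearance) falls to 0.26× activity: 0.14 × 0.26 = 0.0364.
The CYP1A2 pathway (40% of clearance) falls to 0.1× activity: 0.4 × 0.1 = 0.04.
The remaining 21% of clearance is unaffected.
New clearance relative to baseline: 1.175 + 0.0364 + 0.04 + 0.21 = 1.4614.
Because AUC varies inversely with clearance, the combined effect is 1 / 1.4614 = 0.684.

0.684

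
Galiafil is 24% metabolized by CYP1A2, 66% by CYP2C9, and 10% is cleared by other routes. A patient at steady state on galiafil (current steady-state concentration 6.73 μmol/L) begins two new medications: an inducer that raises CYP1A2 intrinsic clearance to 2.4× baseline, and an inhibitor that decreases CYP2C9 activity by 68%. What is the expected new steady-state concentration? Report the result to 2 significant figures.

The CYP1A2 pathway (24% of clearance) increases to 2.4× activity: 0.24 × 2.4 = 0.576.
The CYP2C9 pathway (66% of clearance) is reduced to 0.32× activity: 0.66 × 0.32 = 0.2112.
Non-CYP routes (10%) are unchanged.
CL_new/CL_old = 0.576 + 0.2112 + 0.1 = 0.8872.
Dividing the baseline by the relative clearance: 6.73 / 0.8872 = 7.6 μmol/L.

7.6 μmol/L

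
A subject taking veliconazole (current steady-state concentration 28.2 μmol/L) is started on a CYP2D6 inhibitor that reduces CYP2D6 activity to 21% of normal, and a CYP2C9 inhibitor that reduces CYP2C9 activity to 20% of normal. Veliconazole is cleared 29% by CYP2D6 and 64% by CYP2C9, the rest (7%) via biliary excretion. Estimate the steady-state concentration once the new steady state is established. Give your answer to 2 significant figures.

1.1 × 10² μmol/L

The CYP2D6 pathway (29% of clearance) is reduced to 0.21× activity: 0.29 × 0.21 = 0.0609.
The CYP2C9 pathway (64% of clearance) is reduced to 0.2× activity: 0.64 × 0.2 = 0.128.
The remaining 7% of clearance is unaffected.
New clearance relative to baseline: 0.0609 + 0.128 + 0.07 = 0.2589.
Steady-state concentration ∝ 1/CL: new value = 28.2 / 0.2589 = 1.1 × 10² μmol/L.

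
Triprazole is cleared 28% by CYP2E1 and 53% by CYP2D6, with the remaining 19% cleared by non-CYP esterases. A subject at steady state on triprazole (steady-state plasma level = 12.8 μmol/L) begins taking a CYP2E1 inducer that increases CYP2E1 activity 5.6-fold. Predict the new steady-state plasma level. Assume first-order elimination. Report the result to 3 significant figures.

CYP2E1: 0.28 × 5.6 = 1.568
CYP2D6: 0.53 (unchanged)
Other: 0.19 (unchanged)
CL_new/CL_old = 1.568 + 0.53 + 0.19 = 2.288.
New steady-state plasma level = baseline ÷ relative clearance = 12.8 / 2.288 = 5.59 μmol/L.

5.59 μmol/L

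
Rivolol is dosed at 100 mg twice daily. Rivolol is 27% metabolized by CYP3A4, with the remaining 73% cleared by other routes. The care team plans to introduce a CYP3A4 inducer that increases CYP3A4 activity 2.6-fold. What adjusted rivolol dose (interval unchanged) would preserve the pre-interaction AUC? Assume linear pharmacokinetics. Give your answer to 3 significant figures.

The CYP3A4 pathway (27% of clearance) is boosted to 2.6× activity: 0.27 × 2.6 = 0.702.
Non-CYP routes (73%) are unchanged.
New clearance relative to baseline: 0.702 + 0.73 = 1.432.
Css,avg = (dose rate)/CL, so holding Css fixed requires dose ∝ CL: 100 × 1.432 = 143 mg.

143 mg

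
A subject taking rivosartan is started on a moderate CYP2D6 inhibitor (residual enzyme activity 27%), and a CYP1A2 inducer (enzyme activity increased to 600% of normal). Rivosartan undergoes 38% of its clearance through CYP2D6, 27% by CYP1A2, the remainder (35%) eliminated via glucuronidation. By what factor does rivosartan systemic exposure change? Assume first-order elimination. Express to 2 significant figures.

The CYP2D6 pathway (38% of clearance) is reduced to 0.27× activity: 0.38 × 0.27 = 0.1026.
The CYP1A2 pathway (27% of clearance) is boosted to 6× activity: 0.27 × 6 = 1.62.
The remaining 35% of clearance is unaffected.
New clearance relative to baseline: 0.1026 + 1.62 + 0.35 = 2.0726.
Because systemic exposure varies inversely with clearance, the combined effect is 1 / 2.0726 = 0.48.

0.48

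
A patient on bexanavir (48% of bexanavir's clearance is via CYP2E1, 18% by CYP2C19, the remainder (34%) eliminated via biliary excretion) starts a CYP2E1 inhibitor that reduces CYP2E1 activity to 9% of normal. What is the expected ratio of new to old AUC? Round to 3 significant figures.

CYP2E1: 0.48 × 0.09 = 0.0432
CYP2C19: 0.18 (unchanged)
Other: 0.34 (unchanged)
New clearance relative to baseline: 0.0432 + 0.18 + 0.34 = 0.5632.
Since AUC ∝ 1/CL, the ratio is 1 / 0.5632 = 1.78.

1.78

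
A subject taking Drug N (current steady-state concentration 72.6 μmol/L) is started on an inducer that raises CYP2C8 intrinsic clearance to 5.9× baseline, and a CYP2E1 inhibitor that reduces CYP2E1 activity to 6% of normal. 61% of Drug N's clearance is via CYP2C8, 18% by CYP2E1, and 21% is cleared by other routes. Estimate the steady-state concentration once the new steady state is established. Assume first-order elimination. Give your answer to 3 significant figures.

19.0 μmol/L

The CYP2C8 pathway (61% of clearance) increases to 5.9× activity: 0.61 × 5.9 = 3.599.
The CYP2E1 pathway (18% of clearance) drops to 0.06× activity: 0.18 × 0.06 = 0.0108.
Non-CYP routes (21%) are unchanged.
New clearance relative to baseline: 3.599 + 0.0108 + 0.21 = 3.8198.
Dividing the baseline by the relative clearance: 72.6 / 3.8198 = 19.0 μmol/L.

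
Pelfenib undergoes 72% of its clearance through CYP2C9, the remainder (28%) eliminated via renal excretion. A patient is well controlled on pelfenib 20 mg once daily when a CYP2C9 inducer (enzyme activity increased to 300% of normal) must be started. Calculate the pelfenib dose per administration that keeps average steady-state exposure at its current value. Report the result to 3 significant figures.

48.8 mg

The CYP2C9 pathway (72% of clearance) increases to 3× activity: 0.72 × 3 = 2.16.
The remaining 28% of clearance is unaffected.
Relative clearance = 2.16 + 0.28 = 2.44.
To maintain the same steady-state level, dose must scale with clearance: new dose = 20 × 2.44 = 48.8 mg.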